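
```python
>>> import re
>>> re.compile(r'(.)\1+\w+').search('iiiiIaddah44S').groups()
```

('i',)

The backreference `\1` re-matches whatever the first group consumed, character for character.
`re.search` scans for the first position where the pattern succeeds.
The match spans [0:13] → 'iiiiIaddah44S'.
Captured: group 1 = 'i'.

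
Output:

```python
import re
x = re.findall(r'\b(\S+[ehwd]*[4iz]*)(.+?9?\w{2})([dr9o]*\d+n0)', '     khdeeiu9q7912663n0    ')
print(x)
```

[('khdeeiu9q791', '266', '3n0')]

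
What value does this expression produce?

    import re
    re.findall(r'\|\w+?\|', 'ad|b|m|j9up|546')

Scanning left to right: at [2:5] → '|b|'; at [6:12] → '|j9up|'.
With no groups in the pattern, `findall` gives back each whole match — 2 here.

['|b|', '|j9up|']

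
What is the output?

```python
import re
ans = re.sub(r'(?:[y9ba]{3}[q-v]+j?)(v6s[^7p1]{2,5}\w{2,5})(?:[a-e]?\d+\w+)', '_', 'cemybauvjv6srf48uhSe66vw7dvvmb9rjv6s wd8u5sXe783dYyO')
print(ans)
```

Pattern: exactly 3 of one of [y9ba], then one or more of a character in [q-v], then optionally the literal 'j' (non-capturing group); then the literal 'v6s', then 2 to 5 of any character except [7p1], then 2 to 5 of a word character (captured); then optionally a character in [a-e], then one or more of a digit, then one or more of a word character (non-capturing group).
`sub` substitutes '_' at each match site.

cem_ wd8u5sXe783dYyO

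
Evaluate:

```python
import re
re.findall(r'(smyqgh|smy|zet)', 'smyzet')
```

`findall` collects group 1 from each match (2 total).

['smy', 'zet']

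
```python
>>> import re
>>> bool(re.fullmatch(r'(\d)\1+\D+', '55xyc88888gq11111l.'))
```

False

A backreference is literal: `\1` must see the identical characters the first group matched.
For `fullmatch`, every character of the input must be accounted for by the pattern.
Here there's no way to consume every character, so the call returns None, and `bool(None)` is False.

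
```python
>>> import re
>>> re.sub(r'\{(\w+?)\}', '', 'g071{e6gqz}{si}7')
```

'g0717'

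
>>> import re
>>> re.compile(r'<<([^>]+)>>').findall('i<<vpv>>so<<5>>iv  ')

['vpv', '5']

Walking the string: at [1:8] match '<<vpv>>', group 1 = 'vpv'; at [10:15] match '<<5>>', group 1 = '5'.
`findall` collects group 1 from each match (2 total).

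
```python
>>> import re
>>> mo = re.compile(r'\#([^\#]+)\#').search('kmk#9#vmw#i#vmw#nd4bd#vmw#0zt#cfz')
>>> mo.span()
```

(3, 6)

`re.search` tries every starting position until one works.
The match spans [3:6] → '#9#'.
Captured: group 1 = '9'.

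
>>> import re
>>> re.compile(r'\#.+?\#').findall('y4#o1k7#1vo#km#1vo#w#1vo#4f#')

`findall` yields the raw match text (4 of them) because the pattern has no groups.

['#o1k7#', '#km#', '#w#', '#4f#']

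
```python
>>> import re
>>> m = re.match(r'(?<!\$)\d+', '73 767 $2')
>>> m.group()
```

'73'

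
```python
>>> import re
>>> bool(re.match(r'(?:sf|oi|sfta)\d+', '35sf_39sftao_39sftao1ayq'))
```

False

With `match`, the pattern is implicitly anchored at the beginning.
Here the pattern fails at index 0, so the call returns None, and `bool(None)` is False.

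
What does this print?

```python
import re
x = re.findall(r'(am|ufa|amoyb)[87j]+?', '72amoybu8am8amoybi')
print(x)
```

['am']

Scanning left to right: at [9:12] match 'am8', group 1 = 'am'.
One capturing group, so `findall` returns just the captured substring from the one match — 1 in all.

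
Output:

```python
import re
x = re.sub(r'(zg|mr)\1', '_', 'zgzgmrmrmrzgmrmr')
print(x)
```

The backreference `\1` re-matches whatever the first group consumed, character for character.
`sub` substitutes '_' at each match site.

__mrzg_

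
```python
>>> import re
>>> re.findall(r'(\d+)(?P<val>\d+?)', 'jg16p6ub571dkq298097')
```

[('1', '6'), ('57', '1'), ('29809', '7')]

Pattern: one or more of a digit (captured); then one or more of a digit (lazy) (captured as 'val').
Matches: at [2:4] match '16', groups = ('1', '6'); at [8:11] match '571', groups = ('57', '1'); at [14:20] match '298097', groups = ('29809', '7').
`findall` packs the 2 group values into a tuple for every match.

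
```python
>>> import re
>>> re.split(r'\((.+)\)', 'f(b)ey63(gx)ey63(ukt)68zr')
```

['f', 'b)ey63(gx)ey63(ukt', '68zr']

Matches to split on: at [1:21] → '(b)ey63(gx)ey63(ukt)'.
With a capturing group present, the delimiter's captured portion is kept in the result list.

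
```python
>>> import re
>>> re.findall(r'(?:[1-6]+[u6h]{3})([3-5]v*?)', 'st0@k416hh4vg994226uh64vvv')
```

The pattern matches one or more of a character in [1-6], then exactly 3 of one of [u6h] (non-capturing group); then a character in [3-5], then zero or more of the literal 'v' (lazy) (captured).
Matches: at [5:11] match '416hh4', group 1 = '4'; at [15:23] match '4226uh64', group 1 = '4'.
Because there's exactly one group, `findall` drops the full match and keeps group 1 from each hit.

['4', '4']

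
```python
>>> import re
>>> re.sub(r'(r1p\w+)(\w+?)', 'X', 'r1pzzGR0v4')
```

The pattern matches the literal 'r1p', then one or more of a word character (captured); then one or more of a word character (lazy) (captured).
Matches: at [0:10] → 'r1pzzGR0v4'.
`sub` substitutes 'X' at each match site.

'X'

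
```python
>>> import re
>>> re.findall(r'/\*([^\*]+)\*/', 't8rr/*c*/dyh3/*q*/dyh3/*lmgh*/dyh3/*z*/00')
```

Matches: at [4:9] match '/*c*/', group 1 = 'c'; at [13:18] match '/*q*/', group 1 = 'q'; at [22:30] match '/*lmgh*/', group 1 = 'lmgh'; at [34:39] match '/*z*/', group 1 = 'z'.
Because there's exactly one group, `findall` drops the full match and keeps group 1 from each hit.

['c', 'q', 'lmgh', 'z']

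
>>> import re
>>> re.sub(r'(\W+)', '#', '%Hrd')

The pattern matches one or more of a non-word character (captured).
Every occurrence is swapped for '#'.

'#Hrd'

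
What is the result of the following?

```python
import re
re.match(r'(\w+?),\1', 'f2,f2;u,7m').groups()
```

('f2',)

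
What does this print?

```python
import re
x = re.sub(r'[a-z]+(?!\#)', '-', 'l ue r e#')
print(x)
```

A negative assertion filters positions out without eating any characters.
Matches: at [0:1] → 'l'; at [2:4] → 'ue'; at [5:6] → 'r'.
`sub` substitutes '-' at each match site.

- - - e#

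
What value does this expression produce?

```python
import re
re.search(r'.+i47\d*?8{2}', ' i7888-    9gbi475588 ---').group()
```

' i7888-    9gbi475588'

Pattern: one or more of any character; then the literal 'i47', then zero or more of a digit (lazy), then exactly 2 of the literal '8'.
`re.search` scans for the first position where the pattern succeeds.
The match spans [0:21] → ' i7888-    9gbi475588'.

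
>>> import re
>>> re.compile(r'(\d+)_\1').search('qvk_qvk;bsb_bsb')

After group 1 captures some text, `\1` only succeeds where that same text appears again.
Here the pattern never matches, so the call returns None.

None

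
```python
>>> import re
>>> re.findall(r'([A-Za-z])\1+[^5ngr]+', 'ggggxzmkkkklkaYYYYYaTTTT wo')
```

['g']

`\1` has to match the exact text group 1 already captured.
Scanning left to right: at [0:27] match 'ggggxzmkkkklkaYYYYYaTTTT wo', group 1 = 'g'.
`findall` collects group 1 from the one match (1 total).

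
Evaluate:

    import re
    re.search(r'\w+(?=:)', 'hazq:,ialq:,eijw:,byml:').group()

'hazq'

Lookahead/lookbehind check context without consuming it, so the matched span excludes the asserted characters.
Unlike `match`, `search` isn't anchored — it looks for the pattern anywhere in the string.
The match spans [0:4] → 'hazq'.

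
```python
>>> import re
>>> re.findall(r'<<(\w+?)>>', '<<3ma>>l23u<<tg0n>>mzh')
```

`findall` collects group 1 from each match (2 total).

['3ma', 'tg0n']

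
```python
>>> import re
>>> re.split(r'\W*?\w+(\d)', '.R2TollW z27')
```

['', '2', 'TollW', '7', '']

This matches zero or more of a non-word character (lazy), then one or more of a word character; then a digit (captured).
`re.split` interleaves the captured-group text with the surrounding fragments.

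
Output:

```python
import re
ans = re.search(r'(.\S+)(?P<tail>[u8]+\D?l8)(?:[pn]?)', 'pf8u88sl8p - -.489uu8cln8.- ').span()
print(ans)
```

(0, 10)

Pattern: any character, then one or more of a non-whitespace character (captured); then one or more of one of [u8], then optionally a non-digit, then the literal 'l8' (captured as 'tail'); then optionally one of [pn] (non-capturing group).
Unlike `match`, `search` isn't anchored — it looks for the pattern anywhere in the string.
The match spans [0:10] → 'pf8u88sl8p'.
Captured: group 1 = 'pf8u8', group 2 = '8sl8'.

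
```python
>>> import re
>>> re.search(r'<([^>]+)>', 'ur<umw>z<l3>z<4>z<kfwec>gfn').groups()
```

('umw',)

`re.search` tries every starting position until one works.
The match spans [2:7] → '<umw>'.
Captured: group 1 = 'umw'.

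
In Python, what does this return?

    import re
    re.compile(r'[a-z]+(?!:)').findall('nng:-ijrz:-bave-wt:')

Because the assertion is negative and zero-width, positions next to the forbidden text are skipped.
Matches: at [0:2] → 'nn'; at [5:8] → 'ijr'; at [11:15] → 'bave'; at [16:17] → 'w'.
`findall` yields the raw match text (4 of them) because the pattern has no groups.

['nn', 'ijr', 'bave', 'w']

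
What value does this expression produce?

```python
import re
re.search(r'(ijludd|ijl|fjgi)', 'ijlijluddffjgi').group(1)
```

'ijl'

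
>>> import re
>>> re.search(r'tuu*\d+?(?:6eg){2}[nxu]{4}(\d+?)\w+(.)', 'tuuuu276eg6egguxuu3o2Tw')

The pattern matches the literal 'tu', then zero or more of the literal 'u', then one or more of a digit (lazy); then the literal '6eg' repeated 2 times, then exactly 4 of one of [nxu]; then one or more of a digit (lazy) (captured); then one or more of a word character; then any character (captured).
`re.search` scans for the first position where the pattern succeeds.
Here the pattern never matches, so the call returns None.

None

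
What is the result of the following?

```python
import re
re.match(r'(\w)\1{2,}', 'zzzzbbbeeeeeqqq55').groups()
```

After group 1 captures some text, `\1` only succeeds where that same text appears again.
`match` is anchored at position 0; if the pattern doesn't fit there, it returns None.
The match spans [0:4] → 'zzzz'.
Captured: group 1 = 'z'.

('z',)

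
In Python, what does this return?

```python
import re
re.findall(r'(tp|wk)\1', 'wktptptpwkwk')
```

`\1` is not a pattern — it's the concrete string captured by group 1, re-applied verbatim.
Scanning left to right: at [2:6] match 'tptp', group 1 = 'tp'; at [8:12] match 'wkwk', group 1 = 'wk'.
With a single group, `findall` returns only what that group captured — 2 items.

['tp', 'wk']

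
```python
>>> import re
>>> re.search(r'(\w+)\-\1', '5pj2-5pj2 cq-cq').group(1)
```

The match spans [0:9] → '5pj2-5pj2'.
Captured: group 1 = '5pj2'.

'5pj2'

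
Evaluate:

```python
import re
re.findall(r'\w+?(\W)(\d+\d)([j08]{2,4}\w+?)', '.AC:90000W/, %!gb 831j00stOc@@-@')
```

[(':', '900', '00W'), (' ', '831', 'j00s')]

The pattern matches one or more of a word character (lazy); then a non-word character (captured); then one or more of a digit, then a digit (captured); then 2 to 4 of one of [j08], then one or more of a word character (lazy) (captured).
A non-greedy quantifier consumes as few characters as it can — just enough that the remainder of the pattern still matches from where it stops; whatever follows it matches normally.
Matches: at [1:10] match 'AC:90000W', groups = (':', '900', '00W'); at [15:25] match 'gb 831j00s', groups = (' ', '831', 'j00s').
Multiple groups make `findall` return tuples — one 3-tuple for each match.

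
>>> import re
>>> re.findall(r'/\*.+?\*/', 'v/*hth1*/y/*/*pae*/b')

Matches: at [1:9] → '/*hth1*/'; at [10:19] → '/*/*pae*/'.
`findall` yields the raw match text (2 of them) because the pattern has no groups.

['/*hth1*/', '/*/*pae*/']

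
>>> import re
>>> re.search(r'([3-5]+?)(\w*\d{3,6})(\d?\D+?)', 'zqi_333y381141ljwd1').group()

The pattern matches one or more of a character in [3-5] (lazy) (captured); then zero or more of a word character, then 3 to 6 of a digit (captured); then optionally a digit, then one or more of a non-digit (lazy) (captured).
`search` walks the string left to right and returns the first match it finds.
The match spans [4:15] → '333y381141l'.
Captured: group 1 = '3', group 2 = '33y381141', group 3 = 'l'.

'333y381141l'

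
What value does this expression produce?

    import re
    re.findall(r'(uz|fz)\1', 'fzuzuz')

`\1` has to match the exact text group 1 already captured.
With a single group, `findall` returns only what that group captured — 1 item.

['uz']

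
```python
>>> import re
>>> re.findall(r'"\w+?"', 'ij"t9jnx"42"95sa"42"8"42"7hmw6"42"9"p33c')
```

Since nothing is captured, `findall` lists the 5 matched substrings directly.

['"t9jnx"', '"95sa"', '"8"', '"7hmw6"', '"9"']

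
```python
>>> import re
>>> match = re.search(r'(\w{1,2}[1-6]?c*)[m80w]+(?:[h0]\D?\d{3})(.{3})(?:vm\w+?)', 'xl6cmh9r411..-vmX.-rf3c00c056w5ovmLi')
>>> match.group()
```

'rf3c00c056w5ovmL'

A `+?`/`*?`/`{m,n}?` starts at its minimum and grows only as far as needed for what follows to match.
The match spans [19:35] → 'rf3c00c056w5ovmL'.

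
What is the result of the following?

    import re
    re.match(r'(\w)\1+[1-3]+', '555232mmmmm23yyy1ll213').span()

A backreference is literal: `\1` must see the identical characters the first group matched.
With `match`, the pattern is implicitly anchored at the beginning.
The match spans [0:6] → '555232'.
Captured: group 1 = '5'.

(0, 6)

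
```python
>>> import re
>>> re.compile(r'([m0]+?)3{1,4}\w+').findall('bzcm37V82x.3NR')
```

The pattern matches one or more of one of [m0] (lazy) (captured); then 1 to 4 of the literal '3', then one or more of a word character.
Walking the string: at [3:10] match 'm37V82x', group 1 = 'm'.
One capturing group, so `findall` returns just the captured substring from the one match — 1 in all.

['m']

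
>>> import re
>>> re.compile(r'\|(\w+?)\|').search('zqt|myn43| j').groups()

`re.search` tries every starting position until one works.
The match spans [3:10] → '|myn43|'.
Captured: group 1 = 'myn43'.

('myn43',)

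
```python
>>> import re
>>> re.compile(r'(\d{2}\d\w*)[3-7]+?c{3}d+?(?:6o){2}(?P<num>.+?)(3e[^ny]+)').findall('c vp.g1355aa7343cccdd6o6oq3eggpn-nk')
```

[('1355aa734', 'q', '3eggp')]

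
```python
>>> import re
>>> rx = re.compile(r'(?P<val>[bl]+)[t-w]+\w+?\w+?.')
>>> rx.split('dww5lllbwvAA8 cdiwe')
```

The pattern matches one or more of one of [bl] (captured as 'val'); then one or more of a character in [t-w]; then one or more of a word character (lazy), then one or more of a word character (lazy), then any character.
Matches to split on: at [4:13] → 'lllbwvAA8'.
Because the pattern has a capturing group, `split` also inserts each captured text between the pieces.

['dww5', 'lllb', ' cdiwe']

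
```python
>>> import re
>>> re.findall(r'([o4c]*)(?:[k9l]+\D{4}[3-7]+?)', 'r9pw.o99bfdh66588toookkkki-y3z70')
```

Pattern: zero or more of one of [o4c] (captured); then one or more of one of [k9l], then exactly 4 of a non-digit, then one or more of a character in [3-7] (lazy) (non-capturing group).
One capturing group, so `findall` returns just the captured substring from each match — 2 in all.

['o', 'ooo']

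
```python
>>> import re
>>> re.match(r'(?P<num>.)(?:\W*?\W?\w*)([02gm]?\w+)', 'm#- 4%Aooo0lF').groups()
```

('m', '4')

The match spans [0:5] → 'm#- 4'.
Captured: group 1 = 'm', group 2 = '4'.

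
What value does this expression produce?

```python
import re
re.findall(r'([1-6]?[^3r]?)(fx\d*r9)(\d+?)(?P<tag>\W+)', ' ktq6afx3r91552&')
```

[('6a', 'fx3r9', '1552', '&')]

Pattern: optionally a character in [1-6], then optionally any character except [3r] (captured); then the literal 'fx', then zero or more of a digit, then the literal 'r9' (captured); then one or more of a digit (lazy) (captured); then one or more of a non-word character (captured as 'tag').
Scanning left to right: at [4:16] match '6afx3r91552&', groups = ('6a', 'fx3r9', '1552', '&').
4 groups means the one result is a tuple of 4 captured strings — 1 here.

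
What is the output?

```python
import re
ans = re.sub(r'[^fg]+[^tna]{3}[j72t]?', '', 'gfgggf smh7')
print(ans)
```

gfgggf

The pattern matches one or more of any character except [fg]; then exactly 3 of any character except [tna], then optionally one of [j72t].
Every occurrence is swapped for ''.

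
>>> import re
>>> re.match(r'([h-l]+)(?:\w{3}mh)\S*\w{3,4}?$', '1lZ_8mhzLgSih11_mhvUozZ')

None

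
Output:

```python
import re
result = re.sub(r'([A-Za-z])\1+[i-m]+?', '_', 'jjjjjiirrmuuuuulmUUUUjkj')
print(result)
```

A backreference is literal: `\1` must see the identical characters the first group matched.
Matches: at [0:6] → 'jjjjji'; at [7:10] → 'rrm'; at [10:16] → 'uuuuul'; at [17:22] → 'UUUUj'.
Every occurrence is swapped for '_'.

_i__m_kj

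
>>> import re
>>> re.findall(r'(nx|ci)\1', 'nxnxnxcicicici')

`\1` has to match the exact text group 1 already captured.
Matches: at [0:4] match 'nxnx', group 1 = 'nx'; at [6:10] match 'cici', group 1 = 'ci'; at [10:14] match 'cici', group 1 = 'ci'.
With a single group, `findall` returns only what that group captured — 3 items.

['nx', 'ci', 'ci']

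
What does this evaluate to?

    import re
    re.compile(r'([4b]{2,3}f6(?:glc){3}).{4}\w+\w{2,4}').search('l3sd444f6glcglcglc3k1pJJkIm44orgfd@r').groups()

The match spans [4:34] → '444f6glcglcglc3k1pJJkIm44orgfd'.
Captured: group 1 = '444f6glcglcglc'.

('444f6glcglcglc',)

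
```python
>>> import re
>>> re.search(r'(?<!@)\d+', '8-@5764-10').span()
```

(0, 1)

`(?!…)`/`(?<!…)` only lets a position through if the neighbouring text does NOT match; no characters are consumed.
The match spans [0:1] → '8'.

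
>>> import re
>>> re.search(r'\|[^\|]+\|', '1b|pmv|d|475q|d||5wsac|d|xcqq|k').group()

The match spans [2:7] → '|pmv|'.

'|pmv|'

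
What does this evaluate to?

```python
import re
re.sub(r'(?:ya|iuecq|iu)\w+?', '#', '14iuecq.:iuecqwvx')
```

'14#cq.:#vx'

Alternation tries branches left to right and keeps the first one that lets the overall match succeed at that position.
Matches: at [2:5] → 'iue'; at [9:15] → 'iuecqw'.
`sub` substitutes '#' at each match site.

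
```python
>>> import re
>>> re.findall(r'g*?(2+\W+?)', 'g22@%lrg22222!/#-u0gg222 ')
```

A `+?`/`*?`/`{m,n}?` starts at its minimum and grows only as far as needed for what follows to match.
One capturing group, so `findall` returns just the captured substring from each match — 3 in all.

['22@', '22222!', '222 ']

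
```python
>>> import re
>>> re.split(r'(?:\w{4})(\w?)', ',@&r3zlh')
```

[',@&', 'h', '']

Pattern: exactly 4 of a word character (non-capturing group); then optionally a word character (captured).
Matches to split on: at [3:8] → 'r3zlh'.
`re.split` interleaves the captured-group text with the surrounding fragments.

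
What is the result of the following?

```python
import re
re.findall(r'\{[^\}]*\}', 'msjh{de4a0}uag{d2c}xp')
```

Scanning left to right: at [4:11] → '{de4a0}'; at [14:19] → '{d2c}'.
Since nothing is captured, `findall` lists the 2 matched substrings directly.

['{de4a0}', '{d2c}']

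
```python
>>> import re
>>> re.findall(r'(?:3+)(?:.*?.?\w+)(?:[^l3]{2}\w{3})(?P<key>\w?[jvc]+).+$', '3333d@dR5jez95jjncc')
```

Because there's exactly one group, `findall` drops the full match and keeps group 1 from the one hit.

['c']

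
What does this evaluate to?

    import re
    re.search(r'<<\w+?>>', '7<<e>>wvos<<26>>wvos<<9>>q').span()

(1, 6)

The match spans [1:6] → '<<e>>'.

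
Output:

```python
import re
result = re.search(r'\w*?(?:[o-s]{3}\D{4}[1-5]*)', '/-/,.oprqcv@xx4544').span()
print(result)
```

(5, 12)

The match spans [5:12] → 'oprqcv@'.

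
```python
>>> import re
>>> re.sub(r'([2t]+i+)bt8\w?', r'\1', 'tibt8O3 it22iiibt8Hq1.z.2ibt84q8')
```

'ti3 it22iiiq1.z.2iq8'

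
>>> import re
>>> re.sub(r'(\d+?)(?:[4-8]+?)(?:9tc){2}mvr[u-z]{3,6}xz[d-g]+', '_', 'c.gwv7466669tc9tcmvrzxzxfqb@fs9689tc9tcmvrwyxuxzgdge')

'c.gwv7466669tc9tcmvrzxzxfqb@fs_'

Every occurrence is swapped for '_'.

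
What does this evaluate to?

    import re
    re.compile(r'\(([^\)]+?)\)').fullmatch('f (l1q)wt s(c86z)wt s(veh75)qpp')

`re.fullmatch` is like wrapping the pattern in `^…$` (in single-line mode).
Here the pattern can't cover the whole string, so the call returns None.

None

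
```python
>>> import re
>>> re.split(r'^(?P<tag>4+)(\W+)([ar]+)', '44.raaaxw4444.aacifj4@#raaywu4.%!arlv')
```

['', '44', '.', 'raaa', 'xw4444.aacifj4@#raaywu4.%!arlv']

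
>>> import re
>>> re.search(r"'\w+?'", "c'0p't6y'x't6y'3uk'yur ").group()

"'0p'"

`search` walks the string left to right and returns the first match it finds.
The match spans [1:5] → "'0p'".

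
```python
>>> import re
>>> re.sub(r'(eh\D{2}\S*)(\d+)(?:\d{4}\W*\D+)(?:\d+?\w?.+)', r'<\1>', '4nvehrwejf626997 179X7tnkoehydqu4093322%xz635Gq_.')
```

Pattern: the literal 'eh', then exactly 2 of a non-digit, then zero or more of a non-whitespace character (captured); then one or more of a digit (captured); then exactly 4 of a digit, then zero or more of a non-word character, then one or more of a non-digit (non-capturing group); then one or more of a digit (lazy), then optionally a word character, then one or more of any character (non-capturing group).
Matches: at [3:49] → 'ehrwejf626997 179X7tnkoehydqu4093322%xz635Gq_.'.
The replacement refers to a captured group, so each match is rewritten using its own captured text.

'4nv<ehrwejf6>'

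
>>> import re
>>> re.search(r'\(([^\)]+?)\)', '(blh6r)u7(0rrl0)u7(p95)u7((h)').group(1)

`search` walks the string left to right and returns the first match it finds.
The match spans [0:7] → '(blh6r)'.
Captured: group 1 = 'blh6r'.

'blh6r'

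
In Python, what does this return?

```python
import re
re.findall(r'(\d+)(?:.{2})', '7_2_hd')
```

['7']

This matches one or more of a digit (captured); then exactly 2 of any character (non-capturing group).
Because there's exactly one group, `findall` drops the full match and keeps group 1 from the one hit.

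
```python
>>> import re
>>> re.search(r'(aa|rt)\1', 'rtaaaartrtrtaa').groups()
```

`\1` is not a pattern — it's the concrete string captured by group 1, re-applied verbatim.
Unlike `match`, `search` isn't anchored — it looks for the pattern anywhere in the string.
The match spans [2:6] → 'aaaa'.
Captured: group 1 = 'aa'.

('aa',)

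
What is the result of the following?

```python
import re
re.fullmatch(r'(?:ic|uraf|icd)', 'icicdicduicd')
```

`re.fullmatch` requires the pattern to consume the entire string.
Here the pattern can't cover the whole string, so the call returns None.

None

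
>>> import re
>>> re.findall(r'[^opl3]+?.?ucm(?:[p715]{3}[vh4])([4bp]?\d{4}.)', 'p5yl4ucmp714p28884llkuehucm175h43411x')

Pattern: one or more of any character except [opl3] (lazy), then optionally any character, then the literal 'ucm'; then exactly 3 of one of [p715], then one of [vh4] (non-capturing group); then optionally one of [4bp], then exactly 4 of a digit, then any character (captured).
One capturing group, so `findall` returns just the captured substring from each match — 2 in all.

['p28884', '43411x']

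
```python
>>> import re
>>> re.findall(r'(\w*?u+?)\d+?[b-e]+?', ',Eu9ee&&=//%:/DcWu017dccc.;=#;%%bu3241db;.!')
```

Pattern: zero or more of a word character (lazy), then one or more of the literal 'u' (lazy) (captured); then one or more of a digit (lazy); then one or more of a character in [b-e] (lazy).
Because there's exactly one group, `findall` drops the full match and keeps group 1 from each hit.

['Eu', 'DcWu', 'bu']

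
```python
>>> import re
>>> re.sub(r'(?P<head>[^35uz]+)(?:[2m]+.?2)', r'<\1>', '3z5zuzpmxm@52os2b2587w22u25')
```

'3z5zuzpmxm@5<2os>5<87w2>5'

The pattern matches one or more of any character except [35uz] (captured as 'head'); then one or more of one of [2m], then optionally any character, then a literal '2' (non-capturing group).
Each match is replaced using the text its own group 1 captured.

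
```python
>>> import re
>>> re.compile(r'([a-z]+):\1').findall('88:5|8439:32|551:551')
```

A backreference is literal: `\1` must see the identical characters the first group matched.
`findall` collects group 1 from each match (0 total).
Nothing in the string satisfies the pattern, so the list is empty.

[]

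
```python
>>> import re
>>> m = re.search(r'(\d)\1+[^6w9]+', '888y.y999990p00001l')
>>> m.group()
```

A backreference is literal: `\1` must see the identical characters the first group matched.
The match spans [0:6] → '888y.y'.

'888y.y'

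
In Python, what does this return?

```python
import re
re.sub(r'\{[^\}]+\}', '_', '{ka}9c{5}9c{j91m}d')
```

`sub` substitutes '_' at each match site.

'_9c_9c_d'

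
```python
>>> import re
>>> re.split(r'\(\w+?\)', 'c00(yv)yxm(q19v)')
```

['c00', 'yxm', '']

Matches to split on: at [3:7] → '(yv)'; at [10:16] → '(q19v)'.
Splitting on the pattern gives 3 pieces.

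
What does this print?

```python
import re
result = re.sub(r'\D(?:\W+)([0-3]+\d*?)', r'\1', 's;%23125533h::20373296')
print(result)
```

Each match is replaced using the text its own group 1 captured.

2312553320373296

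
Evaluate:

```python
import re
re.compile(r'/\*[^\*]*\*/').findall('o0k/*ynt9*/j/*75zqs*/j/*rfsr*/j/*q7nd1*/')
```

Since nothing is captured, `findall` lists the 4 matched substrings directly.

['/*ynt9*/', '/*75zqs*/', '/*rfsr*/', '/*q7nd1*/']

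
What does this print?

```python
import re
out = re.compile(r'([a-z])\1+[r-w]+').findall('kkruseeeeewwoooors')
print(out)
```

A backreference is literal: `\1` must see the identical characters the first group matched.
Matches: at [0:5] match 'kkrus', group 1 = 'k'; at [5:12] match 'eeeeeww', group 1 = 'e'; at [12:18] match 'oooors', group 1 = 'o'.
`findall` collects group 1 from each match (3 total).

['k', 'e', 'o']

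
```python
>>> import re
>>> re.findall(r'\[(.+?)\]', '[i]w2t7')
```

['i']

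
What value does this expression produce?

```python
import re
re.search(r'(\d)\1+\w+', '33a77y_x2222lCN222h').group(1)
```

'3'

`\1` is not a pattern — it's the concrete string captured by group 1, re-applied verbatim.
`search` walks the string left to right and returns the first match it finds.
The match spans [0:19] → '33a77y_x2222lCN222h'.
Captured: group 1 = '3'.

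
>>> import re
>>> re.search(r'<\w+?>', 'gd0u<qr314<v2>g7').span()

(10, 14)

The match spans [10:14] → '<v2>'.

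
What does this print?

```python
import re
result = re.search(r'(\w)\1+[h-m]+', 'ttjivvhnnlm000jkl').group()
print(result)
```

ttji

After group 1 captures some text, `\1` only succeeds where that same text appears again.
The match spans [0:4] → 'ttji'.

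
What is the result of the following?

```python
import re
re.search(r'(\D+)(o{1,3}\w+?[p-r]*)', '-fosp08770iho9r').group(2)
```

This matches one or more of a non-digit (captured); then 1 to 3 of the literal 'o', then one or more of a word character (lazy), then zero or more of a character in [p-r] (captured).
A non-greedy quantifier consumes as few characters as it can — just enough that the remainder of the pattern still matches from where it stops; whatever follows it matches normally.
`search` walks the string left to right and returns the first match it finds.
The match spans [0:5] → '-fosp'.
Captured: group 1 = '-f', group 2 = 'osp'.

'osp'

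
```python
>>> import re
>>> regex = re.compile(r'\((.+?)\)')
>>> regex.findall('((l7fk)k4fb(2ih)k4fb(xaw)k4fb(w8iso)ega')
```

Walking the string: at [0:7] match '((l7fk)', group 1 = '(l7fk'; at [11:16] match '(2ih)', group 1 = '2ih'; at [20:25] match '(xaw)', group 1 = 'xaw'; at [29:36] match '(w8iso)', group 1 = 'w8iso'.
With a single group, `findall` returns only what that group captured — 4 items.

['(l7fk', '2ih', 'xaw', 'w8iso']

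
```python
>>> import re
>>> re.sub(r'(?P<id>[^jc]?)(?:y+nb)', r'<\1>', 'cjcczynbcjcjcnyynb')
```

Pattern: optionally any character except [jc] (captured as 'id'); then one or more of a literal 'y', then the literal 'nb' (non-capturing group).
Matches: at [4:8] → 'zynb'; at [13:18] → 'nyynb'.
`\1` in the replacement pulls in group 1's text for each match.

'cjcc<z>cjcjc<n>'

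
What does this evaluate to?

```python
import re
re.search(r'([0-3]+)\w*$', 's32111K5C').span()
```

(1, 9)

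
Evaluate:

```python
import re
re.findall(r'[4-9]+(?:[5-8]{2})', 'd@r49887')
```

['49887']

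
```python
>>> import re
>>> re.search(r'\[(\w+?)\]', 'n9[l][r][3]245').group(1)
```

`re.search` scans for the first position where the pattern succeeds.
The match spans [2:5] → '[l]'.
Captured: group 1 = 'l'.

'l'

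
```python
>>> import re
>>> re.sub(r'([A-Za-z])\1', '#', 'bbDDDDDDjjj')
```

'#####j'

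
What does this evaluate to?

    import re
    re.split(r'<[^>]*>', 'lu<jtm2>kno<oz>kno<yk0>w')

['lu', 'kno', 'kno', 'w']

`split` removes every match and returns the 4 fragments in between.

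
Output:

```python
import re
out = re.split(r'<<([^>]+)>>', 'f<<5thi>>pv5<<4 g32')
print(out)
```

With a capturing group present, the delimiter's captured portion is kept in the result list.

['f', '5thi', 'pv5<<4 g32']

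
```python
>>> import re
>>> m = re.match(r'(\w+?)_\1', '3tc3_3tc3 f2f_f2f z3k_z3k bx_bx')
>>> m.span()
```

(0, 9)

`re.match` won't scan ahead — the pattern has to work from the very first character.
The match spans [0:9] → '3tc3_3tc3'.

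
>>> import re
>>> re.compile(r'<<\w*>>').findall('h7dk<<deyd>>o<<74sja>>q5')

['<<deyd>>', '<<74sja>>']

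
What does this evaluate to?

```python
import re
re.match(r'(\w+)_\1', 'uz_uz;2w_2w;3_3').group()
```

`match` is anchored at position 0; if the pattern doesn't fit there, it returns None.
The match spans [0:5] → 'uz_uz'.

'uz_uz'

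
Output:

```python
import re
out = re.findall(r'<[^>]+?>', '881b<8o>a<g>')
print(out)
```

['<8o>', '<g>']

Matches: at [4:8] → '<8o>'; at [9:12] → '<g>'.
Since nothing is captured, `findall` lists the 2 matched substrings directly.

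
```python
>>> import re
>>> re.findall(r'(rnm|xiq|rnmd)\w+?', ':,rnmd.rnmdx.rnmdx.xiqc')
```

['rnm', 'rnm', 'rnm', 'xiq']

Alternation isn't longest-match — the leftmost alternative that fits at this position is chosen.
With a single group, `findall` returns only what that group captured — 4 items.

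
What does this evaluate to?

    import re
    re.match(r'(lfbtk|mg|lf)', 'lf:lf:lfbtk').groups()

('lf',)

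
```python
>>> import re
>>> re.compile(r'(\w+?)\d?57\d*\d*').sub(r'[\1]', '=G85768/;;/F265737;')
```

The pattern matches one or more of a word character (lazy) (captured); then optionally a digit, then the literal '57'; then zero or more of a digit, then zero or more of a digit.
The `?` after the quantifier makes it lazy — it takes as little as possible before letting the rest of the pattern try.
Matches: at [1:7] → 'G85768'; at [11:18] → 'F265737'.
The replacement refers to a captured group, so each match is rewritten using its own captured text.

'=[G]/;;/[F2];'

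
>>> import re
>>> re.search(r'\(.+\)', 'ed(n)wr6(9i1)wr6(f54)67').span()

`re.search` tries every starting position until one works.
The match spans [2:21] → '(n)wr6(9i1)wr6(f54)'.

(2, 21)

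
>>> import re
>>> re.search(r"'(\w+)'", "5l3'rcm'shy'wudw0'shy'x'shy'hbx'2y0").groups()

('rcm',)

`re.search` scans for the first position where the pattern succeeds.
The match spans [3:8] → "'rcm'".
Captured: group 1 = 'rcm'.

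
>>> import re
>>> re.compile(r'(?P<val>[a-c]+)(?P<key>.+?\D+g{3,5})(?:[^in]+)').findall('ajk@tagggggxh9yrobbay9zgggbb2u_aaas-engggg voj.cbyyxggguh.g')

[('a', 'jk@taggggg'), ('cb', 'yyxggg')]

This matches one or more of a character in [a-c] (captured as 'val'); then one or more of any character (lazy), then one or more of a non-digit, then 3 to 5 of the literal 'g' (captured as 'key'); then one or more of any character except [in] (non-capturing group).
Scanning left to right: at [0:37] match 'ajk@tagggggxh9yrobbay9zgggbb2u_aaas-e', groups = ('a', 'jk@taggggg'); at [47:59] match 'cbyyxggguh.g', groups = ('cb', 'yyxggg').
2 groups means each result is a tuple of 2 captured strings — 2 here.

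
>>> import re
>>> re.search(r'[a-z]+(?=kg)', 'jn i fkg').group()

'f'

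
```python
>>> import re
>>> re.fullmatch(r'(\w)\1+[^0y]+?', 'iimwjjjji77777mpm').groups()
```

After group 1 captures some text, `\1` only succeeds where that same text appears again.
`fullmatch` succeeds only if the pattern covers the string from start to end.
The match spans [0:17] → 'iimwjjjji77777mpm'.
Captured: group 1 = 'i'.

('i',)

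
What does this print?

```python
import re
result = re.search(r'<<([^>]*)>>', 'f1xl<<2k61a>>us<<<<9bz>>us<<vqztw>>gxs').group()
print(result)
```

The match spans [4:13] → '<<2k61a>>'.

<<2k61a>>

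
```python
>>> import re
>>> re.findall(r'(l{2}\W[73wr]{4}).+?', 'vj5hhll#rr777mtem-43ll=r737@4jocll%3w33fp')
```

['ll#rr77', 'll=r737', 'll%3w33']

The pattern matches exactly 2 of a literal 'l', then a non-word character, then exactly 4 of one of [73wr] (captured); then one or more of any character (lazy).
A non-greedy quantifier consumes as few characters as it can — just enough that the remainder of the pattern still matches from where it stops; whatever follows it matches normally.
Matches: at [5:13] match 'll#rr777', group 1 = 'll#rr77'; at [20:28] match 'll=r737@', group 1 = 'll=r737'; at [32:40] match 'll%3w33f', group 1 = 'll%3w33'.
Because there's exactly one group, `findall` drops the full match and keeps group 1 from each hit.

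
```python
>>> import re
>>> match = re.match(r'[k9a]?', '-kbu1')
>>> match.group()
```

''

`re.match` only tries the pattern at the start of the string.
The match spans [0:0] → ''.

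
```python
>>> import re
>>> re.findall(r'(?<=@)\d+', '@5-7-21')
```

['5']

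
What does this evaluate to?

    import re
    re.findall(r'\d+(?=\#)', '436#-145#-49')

['436', '145']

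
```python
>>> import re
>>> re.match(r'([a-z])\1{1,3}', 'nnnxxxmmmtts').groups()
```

('n',)

The backreference `\1` re-matches whatever the first group consumed, character for character.
`match` is anchored at position 0; if the pattern doesn't fit there, it returns None.
The match spans [0:3] → 'nnn'.
Captured: group 1 = 'n'.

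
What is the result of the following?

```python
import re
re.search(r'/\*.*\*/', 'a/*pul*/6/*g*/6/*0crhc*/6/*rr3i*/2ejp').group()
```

The match spans [1:33] → '/*pul*/6/*g*/6/*0crhc*/6/*rr3i*/'.

'/*pul*/6/*g*/6/*0crhc*/6/*rr3i*/'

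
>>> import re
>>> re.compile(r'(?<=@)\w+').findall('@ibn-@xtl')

The lookaround is zero-width — it requires the adjacent text to match without consuming it, so the asserted text isn't part of the match.
With no groups in the pattern, `findall` gives back each whole match — 2 here.

['ibn', 'xtl']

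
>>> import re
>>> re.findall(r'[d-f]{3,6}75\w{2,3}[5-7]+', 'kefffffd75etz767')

['fffffd75etz767']

With no groups in the pattern, `findall` gives back each whole match — 1 here.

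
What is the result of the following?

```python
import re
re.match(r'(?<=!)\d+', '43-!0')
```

None

`match` is anchored at position 0; if the pattern doesn't fit there, it returns None.
Here the string doesn't start with a match, so the call returns None.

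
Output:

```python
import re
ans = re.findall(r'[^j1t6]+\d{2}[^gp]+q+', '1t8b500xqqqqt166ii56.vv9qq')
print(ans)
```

['8b500xqqqqt166ii56.vv9qq']

The pattern matches one or more of any character except [j1t6]; then exactly 2 of a digit, then one or more of any character except [gp], then one or more of the literal 'q'.
With no groups in the pattern, `findall` gives back each whole match — 1 here.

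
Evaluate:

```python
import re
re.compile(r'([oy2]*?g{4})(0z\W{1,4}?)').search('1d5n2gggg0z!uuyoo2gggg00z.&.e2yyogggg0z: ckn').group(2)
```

'0z!'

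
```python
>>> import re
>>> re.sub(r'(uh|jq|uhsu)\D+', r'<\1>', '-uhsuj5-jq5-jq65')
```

The regex engine tests alternatives in the order written; an earlier branch that matches wins even if a later one would match more.
`\1` in the replacement pulls in group 1's text for each match.

'-<uh>5-jq5-jq65'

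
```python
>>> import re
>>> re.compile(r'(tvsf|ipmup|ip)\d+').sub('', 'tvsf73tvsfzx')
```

'tvsfzx'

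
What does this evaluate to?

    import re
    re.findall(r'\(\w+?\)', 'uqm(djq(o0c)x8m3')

['(o0c)']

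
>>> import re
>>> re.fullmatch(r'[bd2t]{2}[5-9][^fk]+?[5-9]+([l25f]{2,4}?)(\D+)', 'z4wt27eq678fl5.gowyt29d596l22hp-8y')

`re.fullmatch` is like wrapping the pattern in `^…$` (in single-line mode).
Here the string isn't matched end-to-end, so the call returns None.

None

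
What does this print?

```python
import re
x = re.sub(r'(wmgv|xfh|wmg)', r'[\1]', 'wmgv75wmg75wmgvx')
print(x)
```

The regex engine tests alternatives in the order written; an earlier branch that matches wins even if a later one would match more.
Matches: at [0:4] → 'wmgv'; at [6:9] → 'wmg'; at [11:15] → 'wmgv'.
`\1` in the replacement pulls in group 1's text for each match.

[wmgv]75[wmg]75[wmgv]x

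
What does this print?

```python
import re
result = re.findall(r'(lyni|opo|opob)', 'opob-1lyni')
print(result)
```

['opo', 'lyni']

`|` is ordered: at each position the engine commits to the first alternative that works.
Scanning left to right: at [0:3] match 'opo', group 1 = 'opo'; at [6:10] match 'lyni', group 1 = 'lyni'.
With a single group, `findall` returns only what that group captured — 2 items.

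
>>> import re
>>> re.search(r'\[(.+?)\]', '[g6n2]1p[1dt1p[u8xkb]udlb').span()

A non-greedy quantifier consumes as few characters as it can — just enough that the remainder of the pattern still matches from where it stops; whatever follows it matches normally.
The match spans [0:6] → '[g6n2]'.

(0, 6)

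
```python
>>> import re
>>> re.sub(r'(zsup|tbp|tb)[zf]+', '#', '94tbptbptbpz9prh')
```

`sub` substitutes '#' at each match site.

'94tbptbp#9prh'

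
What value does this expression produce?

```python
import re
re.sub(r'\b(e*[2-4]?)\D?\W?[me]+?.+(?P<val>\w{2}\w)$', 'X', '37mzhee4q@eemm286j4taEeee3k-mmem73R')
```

`sub` substitutes 'X' at each match site.

'37mzhee4qX'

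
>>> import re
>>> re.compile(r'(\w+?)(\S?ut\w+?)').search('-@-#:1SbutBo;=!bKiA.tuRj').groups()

('1S', 'butB')

Pattern: one or more of a word character (lazy) (captured); then optionally a non-whitespace character, then the literal 'ut', then one or more of a word character (lazy) (captured).
The `?` after the quantifier makes it lazy — it takes as little as possible before letting the rest of the pattern try.
`search` walks the string left to right and returns the first match it finds.
The match spans [5:11] → '1SbutB'.
Captured: group 1 = '1S', group 2 = 'butB'.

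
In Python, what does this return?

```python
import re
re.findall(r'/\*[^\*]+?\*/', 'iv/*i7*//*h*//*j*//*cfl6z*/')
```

['/*i7*/', '/*h*/', '/*j*/', '/*cfl6z*/']

Matches: at [2:8] → '/*i7*/'; at [8:13] → '/*h*/'; at [13:18] → '/*j*/'; at [18:27] → '/*cfl6z*/'.
Since nothing is captured, `findall` lists the 4 matched substrings directly.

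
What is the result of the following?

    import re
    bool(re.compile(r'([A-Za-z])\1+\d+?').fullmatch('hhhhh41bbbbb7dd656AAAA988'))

The backreference `\1` re-matches whatever the first group consumed, character for character.
`fullmatch` succeeds only if the pattern covers the string from start to end.
Here the string isn't matched end-to-end, so the call returns None, and `bool(None)` is False.

False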